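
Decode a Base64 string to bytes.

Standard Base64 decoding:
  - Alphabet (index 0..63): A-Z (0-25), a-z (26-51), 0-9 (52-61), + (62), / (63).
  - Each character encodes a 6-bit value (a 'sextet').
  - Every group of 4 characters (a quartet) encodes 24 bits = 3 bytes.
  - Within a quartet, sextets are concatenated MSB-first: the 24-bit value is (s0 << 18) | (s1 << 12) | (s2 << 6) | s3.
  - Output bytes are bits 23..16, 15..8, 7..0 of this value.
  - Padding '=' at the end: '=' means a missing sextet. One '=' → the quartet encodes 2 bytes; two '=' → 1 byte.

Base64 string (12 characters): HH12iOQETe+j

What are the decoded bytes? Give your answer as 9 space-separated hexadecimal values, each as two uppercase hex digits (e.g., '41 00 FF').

Answer: 1C 7D 76 88 E4 04 4D EF A3

Derivation:
After char 0 ('H'=7): chars_in_quartet=1 acc=0x7 bytes_emitted=0
After char 1 ('H'=7): chars_in_quartet=2 acc=0x1C7 bytes_emitted=0
After char 2 ('1'=53): chars_in_quartet=3 acc=0x71F5 bytes_emitted=0
After char 3 ('2'=54): chars_in_quartet=4 acc=0x1C7D76 -> emit 1C 7D 76, reset; bytes_emitted=3
After char 4 ('i'=34): chars_in_quartet=1 acc=0x22 bytes_emitted=3
After char 5 ('O'=14): chars_in_quartet=2 acc=0x88E bytes_emitted=3
After char 6 ('Q'=16): chars_in_quartet=3 acc=0x22390 bytes_emitted=3
After char 7 ('E'=4): chars_in_quartet=4 acc=0x88E404 -> emit 88 E4 04, reset; bytes_emitted=6
After char 8 ('T'=19): chars_in_quartet=1 acc=0x13 bytes_emitted=6
After char 9 ('e'=30): chars_in_quartet=2 acc=0x4DE bytes_emitted=6
After char 10 ('+'=62): chars_in_quartet=3 acc=0x137BE bytes_emitted=6
After char 11 ('j'=35): chars_in_quartet=4 acc=0x4DEFA3 -> emit 4D EF A3, reset; bytes_emitted=9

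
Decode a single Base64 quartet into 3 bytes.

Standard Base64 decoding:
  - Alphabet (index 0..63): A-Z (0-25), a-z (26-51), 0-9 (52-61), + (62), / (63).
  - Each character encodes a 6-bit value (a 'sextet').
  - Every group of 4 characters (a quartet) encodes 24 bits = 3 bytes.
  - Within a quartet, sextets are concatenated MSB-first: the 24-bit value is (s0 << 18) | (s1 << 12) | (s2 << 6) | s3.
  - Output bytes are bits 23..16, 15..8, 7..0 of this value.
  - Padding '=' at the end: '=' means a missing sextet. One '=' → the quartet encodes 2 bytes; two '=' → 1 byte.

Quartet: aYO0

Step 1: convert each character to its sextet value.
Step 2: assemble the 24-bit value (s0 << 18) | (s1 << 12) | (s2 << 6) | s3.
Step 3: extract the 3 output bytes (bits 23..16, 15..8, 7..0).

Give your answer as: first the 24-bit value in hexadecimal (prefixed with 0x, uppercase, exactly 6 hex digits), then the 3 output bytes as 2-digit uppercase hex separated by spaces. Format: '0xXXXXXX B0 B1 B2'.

Answer: 0x6983B4 69 83 B4

Derivation:
Sextets: a=26, Y=24, O=14, 0=52
24-bit: (26<<18) | (24<<12) | (14<<6) | 52
      = 0x680000 | 0x018000 | 0x000380 | 0x000034
      = 0x6983B4
Bytes: (v>>16)&0xFF=69, (v>>8)&0xFF=83, v&0xFF=B4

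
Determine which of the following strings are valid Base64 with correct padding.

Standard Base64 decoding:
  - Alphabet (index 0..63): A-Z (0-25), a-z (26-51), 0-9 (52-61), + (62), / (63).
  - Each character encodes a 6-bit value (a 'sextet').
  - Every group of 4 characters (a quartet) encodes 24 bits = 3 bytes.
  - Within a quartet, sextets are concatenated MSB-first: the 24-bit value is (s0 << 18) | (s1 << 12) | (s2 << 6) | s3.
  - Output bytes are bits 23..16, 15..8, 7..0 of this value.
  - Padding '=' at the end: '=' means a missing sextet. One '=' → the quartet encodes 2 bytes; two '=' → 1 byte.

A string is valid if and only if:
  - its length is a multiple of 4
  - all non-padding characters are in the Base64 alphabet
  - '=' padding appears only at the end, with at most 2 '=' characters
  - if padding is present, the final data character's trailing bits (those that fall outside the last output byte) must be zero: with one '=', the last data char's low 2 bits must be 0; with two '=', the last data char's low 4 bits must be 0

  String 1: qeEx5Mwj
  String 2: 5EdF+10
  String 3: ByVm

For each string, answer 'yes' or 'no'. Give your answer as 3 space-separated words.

String 1: 'qeEx5Mwj' → valid
String 2: '5EdF+10' → invalid (len=7 not mult of 4)
String 3: 'ByVm' → valid

Answer: yes no yes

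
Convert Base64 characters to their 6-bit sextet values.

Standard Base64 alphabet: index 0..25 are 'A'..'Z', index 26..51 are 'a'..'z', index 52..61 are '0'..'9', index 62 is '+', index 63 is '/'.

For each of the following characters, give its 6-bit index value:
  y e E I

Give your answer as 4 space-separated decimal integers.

Answer: 50 30 4 8

Derivation:
'y': a..z range, 26 + ord('y') − ord('a') = 50
'e': a..z range, 26 + ord('e') − ord('a') = 30
'E': A..Z range, ord('E') − ord('A') = 4
'I': A..Z range, ord('I') − ord('A') = 8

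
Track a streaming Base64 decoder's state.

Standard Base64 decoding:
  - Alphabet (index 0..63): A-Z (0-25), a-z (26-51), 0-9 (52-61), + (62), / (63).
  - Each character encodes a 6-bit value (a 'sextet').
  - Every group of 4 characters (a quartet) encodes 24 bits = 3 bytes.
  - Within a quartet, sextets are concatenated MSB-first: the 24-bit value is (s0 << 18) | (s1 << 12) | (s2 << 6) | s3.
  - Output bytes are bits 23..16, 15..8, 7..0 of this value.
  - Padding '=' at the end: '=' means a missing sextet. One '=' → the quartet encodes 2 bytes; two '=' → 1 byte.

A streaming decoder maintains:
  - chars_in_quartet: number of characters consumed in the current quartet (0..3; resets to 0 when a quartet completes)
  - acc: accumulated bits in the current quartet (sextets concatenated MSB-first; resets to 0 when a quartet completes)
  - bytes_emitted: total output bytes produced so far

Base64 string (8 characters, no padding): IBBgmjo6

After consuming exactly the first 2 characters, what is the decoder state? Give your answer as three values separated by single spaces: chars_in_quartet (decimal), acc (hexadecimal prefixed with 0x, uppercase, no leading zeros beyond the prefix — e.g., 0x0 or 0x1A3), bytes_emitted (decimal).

Answer: 2 0x201 0

Derivation:
After char 0 ('I'=8): chars_in_quartet=1 acc=0x8 bytes_emitted=0
After char 1 ('B'=1): chars_in_quartet=2 acc=0x201 bytes_emitted=0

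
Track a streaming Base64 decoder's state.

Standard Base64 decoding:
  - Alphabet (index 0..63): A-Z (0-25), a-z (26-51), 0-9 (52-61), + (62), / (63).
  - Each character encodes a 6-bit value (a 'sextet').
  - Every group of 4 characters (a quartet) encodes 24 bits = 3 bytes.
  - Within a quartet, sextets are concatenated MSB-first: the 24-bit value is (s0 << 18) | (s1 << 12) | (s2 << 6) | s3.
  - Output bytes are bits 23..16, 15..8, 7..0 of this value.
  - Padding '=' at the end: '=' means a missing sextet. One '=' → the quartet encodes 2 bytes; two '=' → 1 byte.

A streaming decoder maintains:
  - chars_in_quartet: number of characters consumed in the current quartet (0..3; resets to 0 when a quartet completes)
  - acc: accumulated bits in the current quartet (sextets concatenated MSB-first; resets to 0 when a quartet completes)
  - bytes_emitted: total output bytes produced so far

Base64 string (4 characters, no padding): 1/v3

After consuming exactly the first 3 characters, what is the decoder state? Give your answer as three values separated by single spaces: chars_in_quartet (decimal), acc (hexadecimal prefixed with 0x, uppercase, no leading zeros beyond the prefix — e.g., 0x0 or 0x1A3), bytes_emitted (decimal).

After char 0 ('1'=53): chars_in_quartet=1 acc=0x35 bytes_emitted=0
After char 1 ('/'=63): chars_in_quartet=2 acc=0xD7F bytes_emitted=0
After char 2 ('v'=47): chars_in_quartet=3 acc=0x35FEF bytes_emitted=0

Answer: 3 0x35FEF 0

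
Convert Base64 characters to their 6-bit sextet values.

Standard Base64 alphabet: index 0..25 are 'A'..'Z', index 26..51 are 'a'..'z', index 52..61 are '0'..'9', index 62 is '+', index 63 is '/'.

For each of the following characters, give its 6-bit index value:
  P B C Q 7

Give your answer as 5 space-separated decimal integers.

Answer: 15 1 2 16 59

Derivation:
'P': A..Z range, ord('P') − ord('A') = 15
'B': A..Z range, ord('B') − ord('A') = 1
'C': A..Z range, ord('C') − ord('A') = 2
'Q': A..Z range, ord('Q') − ord('A') = 16
'7': 0..9 range, 52 + ord('7') − ord('0') = 59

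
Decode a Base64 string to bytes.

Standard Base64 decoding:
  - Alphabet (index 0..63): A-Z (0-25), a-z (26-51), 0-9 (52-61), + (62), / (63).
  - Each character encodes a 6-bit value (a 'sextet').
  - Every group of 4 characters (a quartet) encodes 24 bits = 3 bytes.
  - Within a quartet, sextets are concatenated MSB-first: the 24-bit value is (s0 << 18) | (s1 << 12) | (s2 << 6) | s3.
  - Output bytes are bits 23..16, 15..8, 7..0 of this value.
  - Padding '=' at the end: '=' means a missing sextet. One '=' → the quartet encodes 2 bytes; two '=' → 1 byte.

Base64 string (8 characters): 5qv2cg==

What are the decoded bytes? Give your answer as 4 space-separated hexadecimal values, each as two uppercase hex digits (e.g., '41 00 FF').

Answer: E6 AB F6 72

Derivation:
After char 0 ('5'=57): chars_in_quartet=1 acc=0x39 bytes_emitted=0
After char 1 ('q'=42): chars_in_quartet=2 acc=0xE6A bytes_emitted=0
After char 2 ('v'=47): chars_in_quartet=3 acc=0x39AAF bytes_emitted=0
After char 3 ('2'=54): chars_in_quartet=4 acc=0xE6ABF6 -> emit E6 AB F6, reset; bytes_emitted=3
After char 4 ('c'=28): chars_in_quartet=1 acc=0x1C bytes_emitted=3
After char 5 ('g'=32): chars_in_quartet=2 acc=0x720 bytes_emitted=3
Padding '==': partial quartet acc=0x720 -> emit 72; bytes_emitted=4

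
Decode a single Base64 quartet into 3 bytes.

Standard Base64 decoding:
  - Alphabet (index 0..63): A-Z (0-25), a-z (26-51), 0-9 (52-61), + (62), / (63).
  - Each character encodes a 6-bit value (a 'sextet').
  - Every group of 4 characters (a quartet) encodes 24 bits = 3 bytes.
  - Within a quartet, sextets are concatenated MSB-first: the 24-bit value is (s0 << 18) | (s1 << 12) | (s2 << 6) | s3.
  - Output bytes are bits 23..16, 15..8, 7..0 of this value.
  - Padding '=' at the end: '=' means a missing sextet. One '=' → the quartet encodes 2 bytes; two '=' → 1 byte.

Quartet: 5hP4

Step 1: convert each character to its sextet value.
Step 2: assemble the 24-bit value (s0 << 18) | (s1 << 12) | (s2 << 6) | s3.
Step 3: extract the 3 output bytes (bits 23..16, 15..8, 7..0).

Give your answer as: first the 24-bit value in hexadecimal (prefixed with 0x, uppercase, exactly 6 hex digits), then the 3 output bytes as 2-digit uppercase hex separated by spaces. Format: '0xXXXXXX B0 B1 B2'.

Sextets: 5=57, h=33, P=15, 4=56
24-bit: (57<<18) | (33<<12) | (15<<6) | 56
      = 0xE40000 | 0x021000 | 0x0003C0 | 0x000038
      = 0xE613F8
Bytes: (v>>16)&0xFF=E6, (v>>8)&0xFF=13, v&0xFF=F8

Answer: 0xE613F8 E6 13 F8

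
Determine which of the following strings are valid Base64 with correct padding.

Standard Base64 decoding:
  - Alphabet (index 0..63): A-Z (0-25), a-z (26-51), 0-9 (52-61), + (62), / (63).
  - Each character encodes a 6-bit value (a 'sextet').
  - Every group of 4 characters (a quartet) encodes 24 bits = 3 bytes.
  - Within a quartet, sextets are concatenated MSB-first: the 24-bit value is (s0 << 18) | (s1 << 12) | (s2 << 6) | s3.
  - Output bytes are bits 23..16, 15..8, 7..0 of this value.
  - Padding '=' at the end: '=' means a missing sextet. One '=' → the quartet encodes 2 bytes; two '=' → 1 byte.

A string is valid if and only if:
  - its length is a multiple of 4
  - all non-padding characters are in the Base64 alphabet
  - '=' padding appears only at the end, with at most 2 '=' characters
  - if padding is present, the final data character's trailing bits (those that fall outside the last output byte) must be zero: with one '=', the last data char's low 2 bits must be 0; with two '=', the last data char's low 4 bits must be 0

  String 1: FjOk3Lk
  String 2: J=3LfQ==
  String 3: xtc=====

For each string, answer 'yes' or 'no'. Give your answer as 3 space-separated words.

String 1: 'FjOk3Lk' → invalid (len=7 not mult of 4)
String 2: 'J=3LfQ==' → invalid (bad char(s): ['=']; '=' in middle)
String 3: 'xtc=====' → invalid (5 pad chars (max 2))

Answer: no no no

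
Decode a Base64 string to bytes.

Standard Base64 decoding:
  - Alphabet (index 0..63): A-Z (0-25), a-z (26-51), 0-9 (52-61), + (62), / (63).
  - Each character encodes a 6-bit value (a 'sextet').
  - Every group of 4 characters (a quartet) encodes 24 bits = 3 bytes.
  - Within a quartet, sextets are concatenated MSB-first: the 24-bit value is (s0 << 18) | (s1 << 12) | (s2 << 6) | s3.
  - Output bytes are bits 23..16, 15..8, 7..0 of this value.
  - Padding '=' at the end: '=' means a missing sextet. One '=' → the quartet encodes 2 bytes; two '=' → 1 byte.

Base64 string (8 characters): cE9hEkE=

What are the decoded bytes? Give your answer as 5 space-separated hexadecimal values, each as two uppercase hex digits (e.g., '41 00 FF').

Answer: 70 4F 61 12 41

Derivation:
After char 0 ('c'=28): chars_in_quartet=1 acc=0x1C bytes_emitted=0
After char 1 ('E'=4): chars_in_quartet=2 acc=0x704 bytes_emitted=0
After char 2 ('9'=61): chars_in_quartet=3 acc=0x1C13D bytes_emitted=0
After char 3 ('h'=33): chars_in_quartet=4 acc=0x704F61 -> emit 70 4F 61, reset; bytes_emitted=3
After char 4 ('E'=4): chars_in_quartet=1 acc=0x4 bytes_emitted=3
After char 5 ('k'=36): chars_in_quartet=2 acc=0x124 bytes_emitted=3
After char 6 ('E'=4): chars_in_quartet=3 acc=0x4904 bytes_emitted=3
Padding '=': partial quartet acc=0x4904 -> emit 12 41; bytes_emitted=5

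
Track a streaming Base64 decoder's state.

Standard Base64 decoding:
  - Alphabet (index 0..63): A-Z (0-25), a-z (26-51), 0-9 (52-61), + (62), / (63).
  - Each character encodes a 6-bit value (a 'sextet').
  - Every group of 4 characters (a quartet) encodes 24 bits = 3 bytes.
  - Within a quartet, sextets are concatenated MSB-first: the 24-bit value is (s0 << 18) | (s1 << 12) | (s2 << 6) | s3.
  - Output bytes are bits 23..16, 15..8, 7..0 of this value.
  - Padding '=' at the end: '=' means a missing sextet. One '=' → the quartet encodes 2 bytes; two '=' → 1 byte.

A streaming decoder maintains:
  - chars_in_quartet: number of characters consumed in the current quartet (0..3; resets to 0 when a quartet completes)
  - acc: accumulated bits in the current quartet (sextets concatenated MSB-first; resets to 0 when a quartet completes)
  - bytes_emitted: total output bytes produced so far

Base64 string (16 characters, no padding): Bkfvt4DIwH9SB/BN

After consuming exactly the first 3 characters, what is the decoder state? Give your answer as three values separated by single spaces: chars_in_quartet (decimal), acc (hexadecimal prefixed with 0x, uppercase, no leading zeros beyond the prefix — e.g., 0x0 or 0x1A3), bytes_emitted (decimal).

After char 0 ('B'=1): chars_in_quartet=1 acc=0x1 bytes_emitted=0
After char 1 ('k'=36): chars_in_quartet=2 acc=0x64 bytes_emitted=0
After char 2 ('f'=31): chars_in_quartet=3 acc=0x191F bytes_emitted=0

Answer: 3 0x191F 0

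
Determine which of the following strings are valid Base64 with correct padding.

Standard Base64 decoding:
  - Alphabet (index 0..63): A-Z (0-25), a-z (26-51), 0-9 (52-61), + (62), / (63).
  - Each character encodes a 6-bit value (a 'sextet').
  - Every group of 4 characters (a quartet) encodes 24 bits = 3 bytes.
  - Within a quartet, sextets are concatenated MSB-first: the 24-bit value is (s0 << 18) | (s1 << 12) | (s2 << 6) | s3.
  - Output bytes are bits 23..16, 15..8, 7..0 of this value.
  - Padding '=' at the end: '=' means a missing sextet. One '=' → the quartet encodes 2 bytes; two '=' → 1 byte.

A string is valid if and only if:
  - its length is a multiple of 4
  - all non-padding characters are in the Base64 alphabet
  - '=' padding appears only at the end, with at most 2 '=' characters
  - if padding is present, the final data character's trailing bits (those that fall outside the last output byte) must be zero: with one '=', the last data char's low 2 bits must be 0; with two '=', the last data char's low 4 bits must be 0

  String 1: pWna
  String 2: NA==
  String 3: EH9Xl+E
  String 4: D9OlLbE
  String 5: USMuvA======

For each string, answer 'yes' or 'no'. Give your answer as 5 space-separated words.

String 1: 'pWna' → valid
String 2: 'NA==' → valid
String 3: 'EH9Xl+E' → invalid (len=7 not mult of 4)
String 4: 'D9OlLbE' → invalid (len=7 not mult of 4)
String 5: 'USMuvA======' → invalid (6 pad chars (max 2))

Answer: yes yes no no no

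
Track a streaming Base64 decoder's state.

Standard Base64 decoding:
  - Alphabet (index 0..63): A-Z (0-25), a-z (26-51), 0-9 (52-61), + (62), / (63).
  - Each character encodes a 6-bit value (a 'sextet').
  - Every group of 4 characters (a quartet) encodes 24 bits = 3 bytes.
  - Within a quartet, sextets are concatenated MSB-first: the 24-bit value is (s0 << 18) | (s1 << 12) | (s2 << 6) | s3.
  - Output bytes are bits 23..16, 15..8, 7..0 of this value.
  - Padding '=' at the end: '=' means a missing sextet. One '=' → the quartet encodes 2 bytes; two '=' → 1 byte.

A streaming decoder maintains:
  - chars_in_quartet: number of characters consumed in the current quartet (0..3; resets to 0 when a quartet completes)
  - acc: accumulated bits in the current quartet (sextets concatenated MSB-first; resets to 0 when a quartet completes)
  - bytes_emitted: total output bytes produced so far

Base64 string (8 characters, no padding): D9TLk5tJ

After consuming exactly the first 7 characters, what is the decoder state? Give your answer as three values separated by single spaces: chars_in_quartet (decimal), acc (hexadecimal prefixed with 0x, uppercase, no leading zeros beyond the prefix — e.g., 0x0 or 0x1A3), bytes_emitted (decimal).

Answer: 3 0x24E6D 3

Derivation:
After char 0 ('D'=3): chars_in_quartet=1 acc=0x3 bytes_emitted=0
After char 1 ('9'=61): chars_in_quartet=2 acc=0xFD bytes_emitted=0
After char 2 ('T'=19): chars_in_quartet=3 acc=0x3F53 bytes_emitted=0
After char 3 ('L'=11): chars_in_quartet=4 acc=0xFD4CB -> emit 0F D4 CB, reset; bytes_emitted=3
After char 4 ('k'=36): chars_in_quartet=1 acc=0x24 bytes_emitted=3
After char 5 ('5'=57): chars_in_quartet=2 acc=0x939 bytes_emitted=3
After char 6 ('t'=45): chars_in_quartet=3 acc=0x24E6D bytes_emitted=3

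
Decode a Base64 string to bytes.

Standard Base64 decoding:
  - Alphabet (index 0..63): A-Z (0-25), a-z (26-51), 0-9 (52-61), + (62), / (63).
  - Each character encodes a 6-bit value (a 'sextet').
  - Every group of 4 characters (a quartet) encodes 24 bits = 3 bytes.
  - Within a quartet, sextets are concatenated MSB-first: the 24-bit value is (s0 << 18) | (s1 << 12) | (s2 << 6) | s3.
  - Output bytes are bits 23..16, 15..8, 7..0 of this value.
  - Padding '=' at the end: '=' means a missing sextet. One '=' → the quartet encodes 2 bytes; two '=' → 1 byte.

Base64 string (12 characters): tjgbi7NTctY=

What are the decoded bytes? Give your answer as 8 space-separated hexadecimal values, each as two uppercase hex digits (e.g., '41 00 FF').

After char 0 ('t'=45): chars_in_quartet=1 acc=0x2D bytes_emitted=0
After char 1 ('j'=35): chars_in_quartet=2 acc=0xB63 bytes_emitted=0
After char 2 ('g'=32): chars_in_quartet=3 acc=0x2D8E0 bytes_emitted=0
After char 3 ('b'=27): chars_in_quartet=4 acc=0xB6381B -> emit B6 38 1B, reset; bytes_emitted=3
After char 4 ('i'=34): chars_in_quartet=1 acc=0x22 bytes_emitted=3
After char 5 ('7'=59): chars_in_quartet=2 acc=0x8BB bytes_emitted=3
After char 6 ('N'=13): chars_in_quartet=3 acc=0x22ECD bytes_emitted=3
After char 7 ('T'=19): chars_in_quartet=4 acc=0x8BB353 -> emit 8B B3 53, reset; bytes_emitted=6
After char 8 ('c'=28): chars_in_quartet=1 acc=0x1C bytes_emitted=6
After char 9 ('t'=45): chars_in_quartet=2 acc=0x72D bytes_emitted=6
After char 10 ('Y'=24): chars_in_quartet=3 acc=0x1CB58 bytes_emitted=6
Padding '=': partial quartet acc=0x1CB58 -> emit 72 D6; bytes_emitted=8

Answer: B6 38 1B 8B B3 53 72 D6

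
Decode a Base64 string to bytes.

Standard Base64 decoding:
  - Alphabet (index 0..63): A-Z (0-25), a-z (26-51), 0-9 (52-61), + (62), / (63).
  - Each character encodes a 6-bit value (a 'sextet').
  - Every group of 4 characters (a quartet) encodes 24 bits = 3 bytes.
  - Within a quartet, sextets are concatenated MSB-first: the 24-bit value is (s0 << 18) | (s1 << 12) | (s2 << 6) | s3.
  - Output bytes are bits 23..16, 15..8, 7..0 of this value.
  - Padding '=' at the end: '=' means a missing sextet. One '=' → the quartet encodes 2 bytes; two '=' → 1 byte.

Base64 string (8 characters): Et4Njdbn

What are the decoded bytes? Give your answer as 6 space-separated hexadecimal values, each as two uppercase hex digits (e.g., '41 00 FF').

Answer: 12 DE 0D 8D D6 E7

Derivation:
After char 0 ('E'=4): chars_in_quartet=1 acc=0x4 bytes_emitted=0
After char 1 ('t'=45): chars_in_quartet=2 acc=0x12D bytes_emitted=0
After char 2 ('4'=56): chars_in_quartet=3 acc=0x4B78 bytes_emitted=0
After char 3 ('N'=13): chars_in_quartet=4 acc=0x12DE0D -> emit 12 DE 0D, reset; bytes_emitted=3
After char 4 ('j'=35): chars_in_quartet=1 acc=0x23 bytes_emitted=3
After char 5 ('d'=29): chars_in_quartet=2 acc=0x8DD bytes_emitted=3
After char 6 ('b'=27): chars_in_quartet=3 acc=0x2375B bytes_emitted=3
After char 7 ('n'=39): chars_in_quartet=4 acc=0x8DD6E7 -> emit 8D D6 E7, reset; bytes_emitted=6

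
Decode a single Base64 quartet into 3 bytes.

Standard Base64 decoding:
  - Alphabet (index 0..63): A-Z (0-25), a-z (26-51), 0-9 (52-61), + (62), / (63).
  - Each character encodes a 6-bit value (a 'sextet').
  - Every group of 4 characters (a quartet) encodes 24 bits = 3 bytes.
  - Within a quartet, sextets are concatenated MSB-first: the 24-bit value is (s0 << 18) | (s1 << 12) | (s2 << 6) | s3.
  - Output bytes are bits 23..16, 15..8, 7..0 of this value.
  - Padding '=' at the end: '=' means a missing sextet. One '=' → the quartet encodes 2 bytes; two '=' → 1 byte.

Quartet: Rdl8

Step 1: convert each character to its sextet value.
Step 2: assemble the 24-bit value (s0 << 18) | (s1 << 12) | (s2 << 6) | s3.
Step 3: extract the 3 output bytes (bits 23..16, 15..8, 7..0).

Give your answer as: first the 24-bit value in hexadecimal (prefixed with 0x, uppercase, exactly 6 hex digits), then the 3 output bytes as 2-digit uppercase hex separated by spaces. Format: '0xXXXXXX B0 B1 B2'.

Answer: 0x45D97C 45 D9 7C

Derivation:
Sextets: R=17, d=29, l=37, 8=60
24-bit: (17<<18) | (29<<12) | (37<<6) | 60
      = 0x440000 | 0x01D000 | 0x000940 | 0x00003C
      = 0x45D97C
Bytes: (v>>16)&0xFF=45, (v>>8)&0xFF=D9, v&0xFF=7C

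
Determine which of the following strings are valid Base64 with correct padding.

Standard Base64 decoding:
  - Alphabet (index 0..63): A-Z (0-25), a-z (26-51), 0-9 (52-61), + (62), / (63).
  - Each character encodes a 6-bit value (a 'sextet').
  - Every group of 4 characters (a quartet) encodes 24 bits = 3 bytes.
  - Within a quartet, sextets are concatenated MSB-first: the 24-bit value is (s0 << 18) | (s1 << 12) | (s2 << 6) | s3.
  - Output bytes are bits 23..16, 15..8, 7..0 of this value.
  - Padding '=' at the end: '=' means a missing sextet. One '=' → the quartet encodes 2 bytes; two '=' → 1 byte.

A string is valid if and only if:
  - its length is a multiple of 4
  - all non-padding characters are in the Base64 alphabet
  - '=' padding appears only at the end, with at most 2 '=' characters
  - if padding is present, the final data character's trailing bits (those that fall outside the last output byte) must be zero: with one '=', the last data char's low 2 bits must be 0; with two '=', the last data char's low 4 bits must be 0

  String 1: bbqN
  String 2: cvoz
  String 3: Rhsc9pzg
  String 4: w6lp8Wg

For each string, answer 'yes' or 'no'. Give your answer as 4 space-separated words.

String 1: 'bbqN' → valid
String 2: 'cvoz' → valid
String 3: 'Rhsc9pzg' → valid
String 4: 'w6lp8Wg' → invalid (len=7 not mult of 4)

Answer: yes yes yes no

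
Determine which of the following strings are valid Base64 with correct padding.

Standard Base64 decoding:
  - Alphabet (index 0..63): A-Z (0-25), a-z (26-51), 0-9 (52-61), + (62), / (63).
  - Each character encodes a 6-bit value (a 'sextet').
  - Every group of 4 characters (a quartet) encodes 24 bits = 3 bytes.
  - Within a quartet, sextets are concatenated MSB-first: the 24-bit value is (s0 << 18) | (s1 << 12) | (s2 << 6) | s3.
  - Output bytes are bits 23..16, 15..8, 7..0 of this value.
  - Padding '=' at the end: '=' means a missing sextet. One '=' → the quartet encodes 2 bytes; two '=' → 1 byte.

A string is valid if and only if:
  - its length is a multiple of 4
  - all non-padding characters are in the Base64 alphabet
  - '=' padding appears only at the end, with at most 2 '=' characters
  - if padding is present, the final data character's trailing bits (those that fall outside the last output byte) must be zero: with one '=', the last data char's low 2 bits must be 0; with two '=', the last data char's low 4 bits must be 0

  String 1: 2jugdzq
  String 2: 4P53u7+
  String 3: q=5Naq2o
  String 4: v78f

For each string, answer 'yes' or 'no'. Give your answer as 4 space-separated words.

String 1: '2jugdzq' → invalid (len=7 not mult of 4)
String 2: '4P53u7+' → invalid (len=7 not mult of 4)
String 3: 'q=5Naq2o' → invalid (bad char(s): ['=']; '=' in middle)
String 4: 'v78f' → valid

Answer: no no no yes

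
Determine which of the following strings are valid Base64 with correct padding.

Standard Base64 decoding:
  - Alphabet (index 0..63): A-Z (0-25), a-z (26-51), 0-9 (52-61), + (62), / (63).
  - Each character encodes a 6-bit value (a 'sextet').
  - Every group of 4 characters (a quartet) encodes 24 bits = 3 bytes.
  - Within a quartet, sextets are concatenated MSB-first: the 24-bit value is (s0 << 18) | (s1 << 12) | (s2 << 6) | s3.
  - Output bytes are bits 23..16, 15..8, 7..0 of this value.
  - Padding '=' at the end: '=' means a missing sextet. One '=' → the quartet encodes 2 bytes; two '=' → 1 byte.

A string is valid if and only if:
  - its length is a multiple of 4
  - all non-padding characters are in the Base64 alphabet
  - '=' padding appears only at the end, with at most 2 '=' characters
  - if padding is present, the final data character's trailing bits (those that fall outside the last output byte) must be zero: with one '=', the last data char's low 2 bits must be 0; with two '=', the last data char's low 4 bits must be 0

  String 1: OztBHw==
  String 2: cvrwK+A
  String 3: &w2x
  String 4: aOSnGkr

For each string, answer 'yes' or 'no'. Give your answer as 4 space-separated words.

String 1: 'OztBHw==' → valid
String 2: 'cvrwK+A' → invalid (len=7 not mult of 4)
String 3: '&w2x' → invalid (bad char(s): ['&'])
String 4: 'aOSnGkr' → invalid (len=7 not mult of 4)

Answer: yes no no no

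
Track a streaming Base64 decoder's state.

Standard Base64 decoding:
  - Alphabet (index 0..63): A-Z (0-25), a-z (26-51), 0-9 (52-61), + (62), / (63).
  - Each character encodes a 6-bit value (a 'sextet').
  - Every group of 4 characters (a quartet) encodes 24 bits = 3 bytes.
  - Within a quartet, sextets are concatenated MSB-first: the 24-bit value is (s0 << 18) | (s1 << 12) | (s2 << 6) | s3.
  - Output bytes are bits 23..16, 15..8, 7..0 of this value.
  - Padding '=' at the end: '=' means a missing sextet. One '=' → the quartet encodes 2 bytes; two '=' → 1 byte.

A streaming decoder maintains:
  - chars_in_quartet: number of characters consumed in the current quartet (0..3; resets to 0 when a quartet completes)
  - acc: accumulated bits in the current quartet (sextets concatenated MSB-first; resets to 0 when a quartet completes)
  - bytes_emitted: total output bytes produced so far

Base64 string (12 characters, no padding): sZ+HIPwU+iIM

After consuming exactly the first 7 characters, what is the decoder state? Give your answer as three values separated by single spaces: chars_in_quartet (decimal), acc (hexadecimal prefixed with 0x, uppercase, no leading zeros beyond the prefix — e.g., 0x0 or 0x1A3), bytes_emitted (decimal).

Answer: 3 0x83F0 3

Derivation:
After char 0 ('s'=44): chars_in_quartet=1 acc=0x2C bytes_emitted=0
After char 1 ('Z'=25): chars_in_quartet=2 acc=0xB19 bytes_emitted=0
After char 2 ('+'=62): chars_in_quartet=3 acc=0x2C67E bytes_emitted=0
After char 3 ('H'=7): chars_in_quartet=4 acc=0xB19F87 -> emit B1 9F 87, reset; bytes_emitted=3
After char 4 ('I'=8): chars_in_quartet=1 acc=0x8 bytes_emitted=3
After char 5 ('P'=15): chars_in_quartet=2 acc=0x20F bytes_emitted=3
After char 6 ('w'=48): chars_in_quartet=3 acc=0x83F0 bytes_emitted=3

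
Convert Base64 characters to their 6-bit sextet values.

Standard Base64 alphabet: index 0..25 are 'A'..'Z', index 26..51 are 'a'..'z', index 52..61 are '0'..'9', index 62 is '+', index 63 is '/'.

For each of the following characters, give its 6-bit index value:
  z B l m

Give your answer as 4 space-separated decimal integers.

'z': a..z range, 26 + ord('z') − ord('a') = 51
'B': A..Z range, ord('B') − ord('A') = 1
'l': a..z range, 26 + ord('l') − ord('a') = 37
'm': a..z range, 26 + ord('m') − ord('a') = 38

Answer: 51 1 37 38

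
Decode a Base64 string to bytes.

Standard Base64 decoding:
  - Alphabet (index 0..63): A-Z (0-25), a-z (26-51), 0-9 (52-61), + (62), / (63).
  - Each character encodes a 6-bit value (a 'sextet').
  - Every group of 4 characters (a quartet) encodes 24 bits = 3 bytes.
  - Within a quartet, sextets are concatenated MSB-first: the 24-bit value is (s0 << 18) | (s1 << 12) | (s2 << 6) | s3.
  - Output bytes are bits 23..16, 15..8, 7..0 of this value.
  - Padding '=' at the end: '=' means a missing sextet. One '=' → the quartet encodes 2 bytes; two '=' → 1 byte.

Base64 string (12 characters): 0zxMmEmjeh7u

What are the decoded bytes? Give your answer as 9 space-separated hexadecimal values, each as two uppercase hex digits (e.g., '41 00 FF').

After char 0 ('0'=52): chars_in_quartet=1 acc=0x34 bytes_emitted=0
After char 1 ('z'=51): chars_in_quartet=2 acc=0xD33 bytes_emitted=0
After char 2 ('x'=49): chars_in_quartet=3 acc=0x34CF1 bytes_emitted=0
After char 3 ('M'=12): chars_in_quartet=4 acc=0xD33C4C -> emit D3 3C 4C, reset; bytes_emitted=3
After char 4 ('m'=38): chars_in_quartet=1 acc=0x26 bytes_emitted=3
After char 5 ('E'=4): chars_in_quartet=2 acc=0x984 bytes_emitted=3
After char 6 ('m'=38): chars_in_quartet=3 acc=0x26126 bytes_emitted=3
After char 7 ('j'=35): chars_in_quartet=4 acc=0x9849A3 -> emit 98 49 A3, reset; bytes_emitted=6
After char 8 ('e'=30): chars_in_quartet=1 acc=0x1E bytes_emitted=6
After char 9 ('h'=33): chars_in_quartet=2 acc=0x7A1 bytes_emitted=6
After char 10 ('7'=59): chars_in_quartet=3 acc=0x1E87B bytes_emitted=6
After char 11 ('u'=46): chars_in_quartet=4 acc=0x7A1EEE -> emit 7A 1E EE, reset; bytes_emitted=9

Answer: D3 3C 4C 98 49 A3 7A 1E EE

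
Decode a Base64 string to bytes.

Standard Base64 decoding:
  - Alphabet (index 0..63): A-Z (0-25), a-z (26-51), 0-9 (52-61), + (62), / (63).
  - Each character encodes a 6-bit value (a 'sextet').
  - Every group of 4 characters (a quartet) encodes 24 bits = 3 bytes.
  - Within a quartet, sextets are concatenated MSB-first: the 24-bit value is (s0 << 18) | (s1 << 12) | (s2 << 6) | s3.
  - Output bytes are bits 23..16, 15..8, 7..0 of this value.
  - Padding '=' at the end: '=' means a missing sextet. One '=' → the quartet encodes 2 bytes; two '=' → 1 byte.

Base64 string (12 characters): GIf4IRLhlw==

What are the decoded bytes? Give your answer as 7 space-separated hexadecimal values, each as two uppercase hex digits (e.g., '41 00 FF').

After char 0 ('G'=6): chars_in_quartet=1 acc=0x6 bytes_emitted=0
After char 1 ('I'=8): chars_in_quartet=2 acc=0x188 bytes_emitted=0
After char 2 ('f'=31): chars_in_quartet=3 acc=0x621F bytes_emitted=0
After char 3 ('4'=56): chars_in_quartet=4 acc=0x1887F8 -> emit 18 87 F8, reset; bytes_emitted=3
After char 4 ('I'=8): chars_in_quartet=1 acc=0x8 bytes_emitted=3
After char 5 ('R'=17): chars_in_quartet=2 acc=0x211 bytes_emitted=3
After char 6 ('L'=11): chars_in_quartet=3 acc=0x844B bytes_emitted=3
After char 7 ('h'=33): chars_in_quartet=4 acc=0x2112E1 -> emit 21 12 E1, reset; bytes_emitted=6
After char 8 ('l'=37): chars_in_quartet=1 acc=0x25 bytes_emitted=6
After char 9 ('w'=48): chars_in_quartet=2 acc=0x970 bytes_emitted=6
Padding '==': partial quartet acc=0x970 -> emit 97; bytes_emitted=7

Answer: 18 87 F8 21 12 E1 97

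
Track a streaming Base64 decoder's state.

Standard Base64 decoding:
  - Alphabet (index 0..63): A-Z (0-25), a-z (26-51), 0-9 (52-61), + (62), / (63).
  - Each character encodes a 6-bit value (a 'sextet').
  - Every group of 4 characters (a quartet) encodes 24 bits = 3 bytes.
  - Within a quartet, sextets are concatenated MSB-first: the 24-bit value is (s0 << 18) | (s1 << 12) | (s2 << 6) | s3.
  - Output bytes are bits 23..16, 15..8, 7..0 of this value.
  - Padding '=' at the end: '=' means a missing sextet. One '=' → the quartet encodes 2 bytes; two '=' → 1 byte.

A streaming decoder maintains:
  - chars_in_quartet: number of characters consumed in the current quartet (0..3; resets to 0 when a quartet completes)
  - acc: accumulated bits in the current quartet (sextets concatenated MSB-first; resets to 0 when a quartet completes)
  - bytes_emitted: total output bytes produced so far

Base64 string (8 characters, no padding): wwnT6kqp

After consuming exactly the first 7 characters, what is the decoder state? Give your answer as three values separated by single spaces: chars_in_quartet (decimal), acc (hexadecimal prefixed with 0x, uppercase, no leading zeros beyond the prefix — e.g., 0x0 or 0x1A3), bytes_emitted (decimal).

Answer: 3 0x3A92A 3

Derivation:
After char 0 ('w'=48): chars_in_quartet=1 acc=0x30 bytes_emitted=0
After char 1 ('w'=48): chars_in_quartet=2 acc=0xC30 bytes_emitted=0
After char 2 ('n'=39): chars_in_quartet=3 acc=0x30C27 bytes_emitted=0
After char 3 ('T'=19): chars_in_quartet=4 acc=0xC309D3 -> emit C3 09 D3, reset; bytes_emitted=3
After char 4 ('6'=58): chars_in_quartet=1 acc=0x3A bytes_emitted=3
After char 5 ('k'=36): chars_in_quartet=2 acc=0xEA4 bytes_emitted=3
After char 6 ('q'=42): chars_in_quartet=3 acc=0x3A92A bytes_emitted=3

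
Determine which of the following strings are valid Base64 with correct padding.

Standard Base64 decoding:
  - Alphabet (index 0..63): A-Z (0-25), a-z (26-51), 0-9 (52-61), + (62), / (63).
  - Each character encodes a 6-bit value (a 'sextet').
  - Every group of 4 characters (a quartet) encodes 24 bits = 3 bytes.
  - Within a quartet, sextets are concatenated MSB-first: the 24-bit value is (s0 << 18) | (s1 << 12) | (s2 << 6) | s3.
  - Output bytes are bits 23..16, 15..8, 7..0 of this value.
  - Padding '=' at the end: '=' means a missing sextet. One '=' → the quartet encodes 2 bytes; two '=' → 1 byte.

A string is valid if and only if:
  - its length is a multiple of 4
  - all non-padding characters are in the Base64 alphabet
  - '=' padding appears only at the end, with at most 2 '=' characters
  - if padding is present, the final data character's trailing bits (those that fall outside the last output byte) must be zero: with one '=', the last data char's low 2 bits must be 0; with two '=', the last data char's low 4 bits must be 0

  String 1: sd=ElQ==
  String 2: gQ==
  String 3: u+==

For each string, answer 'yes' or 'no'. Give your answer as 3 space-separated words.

String 1: 'sd=ElQ==' → invalid (bad char(s): ['=']; '=' in middle)
String 2: 'gQ==' → valid
String 3: 'u+==' → invalid (bad trailing bits)

Answer: no yes no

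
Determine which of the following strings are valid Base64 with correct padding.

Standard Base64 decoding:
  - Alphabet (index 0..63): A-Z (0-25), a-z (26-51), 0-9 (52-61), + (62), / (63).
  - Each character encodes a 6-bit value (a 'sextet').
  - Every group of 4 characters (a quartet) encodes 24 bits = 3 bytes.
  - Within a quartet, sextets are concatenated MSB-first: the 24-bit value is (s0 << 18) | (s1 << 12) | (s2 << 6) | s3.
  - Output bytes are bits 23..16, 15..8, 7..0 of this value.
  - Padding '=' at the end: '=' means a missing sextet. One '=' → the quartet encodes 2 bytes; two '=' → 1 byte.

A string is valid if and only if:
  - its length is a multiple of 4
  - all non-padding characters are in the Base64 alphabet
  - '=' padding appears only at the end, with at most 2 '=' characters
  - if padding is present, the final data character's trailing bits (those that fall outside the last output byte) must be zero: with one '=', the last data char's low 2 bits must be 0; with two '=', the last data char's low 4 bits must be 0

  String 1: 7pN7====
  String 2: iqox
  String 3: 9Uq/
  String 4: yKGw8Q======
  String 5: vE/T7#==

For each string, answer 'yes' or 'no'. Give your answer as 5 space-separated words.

String 1: '7pN7====' → invalid (4 pad chars (max 2))
String 2: 'iqox' → valid
String 3: '9Uq/' → valid
String 4: 'yKGw8Q======' → invalid (6 pad chars (max 2))
String 5: 'vE/T7#==' → invalid (bad char(s): ['#'])

Answer: no yes yes no no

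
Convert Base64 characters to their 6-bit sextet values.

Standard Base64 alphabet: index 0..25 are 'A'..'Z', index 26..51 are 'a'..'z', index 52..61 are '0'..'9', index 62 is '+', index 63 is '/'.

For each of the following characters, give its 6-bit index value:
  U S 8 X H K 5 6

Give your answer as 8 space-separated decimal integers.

Answer: 20 18 60 23 7 10 57 58

Derivation:
'U': A..Z range, ord('U') − ord('A') = 20
'S': A..Z range, ord('S') − ord('A') = 18
'8': 0..9 range, 52 + ord('8') − ord('0') = 60
'X': A..Z range, ord('X') − ord('A') = 23
'H': A..Z range, ord('H') − ord('A') = 7
'K': A..Z range, ord('K') − ord('A') = 10
'5': 0..9 range, 52 + ord('5') − ord('0') = 57
'6': 0..9 range, 52 + ord('6') − ord('0') = 58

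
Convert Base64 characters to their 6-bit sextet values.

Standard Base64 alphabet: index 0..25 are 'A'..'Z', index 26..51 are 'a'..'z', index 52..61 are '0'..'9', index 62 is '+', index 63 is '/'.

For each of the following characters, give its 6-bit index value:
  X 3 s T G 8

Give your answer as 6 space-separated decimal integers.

Answer: 23 55 44 19 6 60

Derivation:
'X': A..Z range, ord('X') − ord('A') = 23
'3': 0..9 range, 52 + ord('3') − ord('0') = 55
's': a..z range, 26 + ord('s') − ord('a') = 44
'T': A..Z range, ord('T') − ord('A') = 19
'G': A..Z range, ord('G') − ord('A') = 6
'8': 0..9 range, 52 + ord('8') − ord('0') = 60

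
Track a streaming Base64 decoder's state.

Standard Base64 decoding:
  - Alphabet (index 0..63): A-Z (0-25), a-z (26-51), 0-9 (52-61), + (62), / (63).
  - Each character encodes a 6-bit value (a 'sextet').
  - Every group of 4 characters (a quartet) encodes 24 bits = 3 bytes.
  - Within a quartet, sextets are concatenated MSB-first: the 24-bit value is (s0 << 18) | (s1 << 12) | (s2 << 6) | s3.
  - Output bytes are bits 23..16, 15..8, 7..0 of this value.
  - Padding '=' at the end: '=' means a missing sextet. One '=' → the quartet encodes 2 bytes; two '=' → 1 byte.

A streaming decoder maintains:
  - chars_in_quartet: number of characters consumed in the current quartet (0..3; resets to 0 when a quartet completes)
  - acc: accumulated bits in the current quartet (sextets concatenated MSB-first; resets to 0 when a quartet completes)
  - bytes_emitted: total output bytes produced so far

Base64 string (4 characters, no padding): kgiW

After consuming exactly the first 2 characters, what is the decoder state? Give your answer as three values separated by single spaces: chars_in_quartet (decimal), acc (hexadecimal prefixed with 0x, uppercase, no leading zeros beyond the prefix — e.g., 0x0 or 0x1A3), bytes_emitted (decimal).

After char 0 ('k'=36): chars_in_quartet=1 acc=0x24 bytes_emitted=0
After char 1 ('g'=32): chars_in_quartet=2 acc=0x920 bytes_emitted=0

Answer: 2 0x920 0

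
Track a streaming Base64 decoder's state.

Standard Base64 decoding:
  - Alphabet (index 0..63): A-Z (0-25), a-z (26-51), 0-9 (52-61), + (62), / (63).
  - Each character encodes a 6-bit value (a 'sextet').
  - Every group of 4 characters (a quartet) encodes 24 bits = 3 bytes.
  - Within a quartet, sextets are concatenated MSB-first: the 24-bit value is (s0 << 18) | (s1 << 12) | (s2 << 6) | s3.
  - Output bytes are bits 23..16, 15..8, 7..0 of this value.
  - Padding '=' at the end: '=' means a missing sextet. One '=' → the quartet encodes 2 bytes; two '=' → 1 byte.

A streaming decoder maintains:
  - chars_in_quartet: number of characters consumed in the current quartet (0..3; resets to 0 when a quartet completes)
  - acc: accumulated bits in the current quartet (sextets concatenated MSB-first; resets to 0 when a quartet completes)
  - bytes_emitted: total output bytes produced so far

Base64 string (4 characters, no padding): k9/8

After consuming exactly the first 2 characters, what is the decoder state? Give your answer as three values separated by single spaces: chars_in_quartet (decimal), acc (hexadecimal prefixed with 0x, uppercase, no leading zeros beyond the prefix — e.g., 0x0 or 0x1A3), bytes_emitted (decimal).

Answer: 2 0x93D 0

Derivation:
After char 0 ('k'=36): chars_in_quartet=1 acc=0x24 bytes_emitted=0
After char 1 ('9'=61): chars_in_quartet=2 acc=0x93D bytes_emitted=0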